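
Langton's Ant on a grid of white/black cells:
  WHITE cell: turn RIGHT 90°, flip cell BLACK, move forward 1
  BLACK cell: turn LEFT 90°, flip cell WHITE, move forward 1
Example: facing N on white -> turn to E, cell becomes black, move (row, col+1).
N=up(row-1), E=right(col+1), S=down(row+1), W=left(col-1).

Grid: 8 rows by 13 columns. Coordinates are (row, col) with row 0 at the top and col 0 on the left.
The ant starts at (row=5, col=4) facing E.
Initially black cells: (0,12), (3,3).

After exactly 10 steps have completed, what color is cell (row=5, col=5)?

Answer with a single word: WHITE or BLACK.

Step 1: on WHITE (5,4): turn R to S, flip to black, move to (6,4). |black|=3
Step 2: on WHITE (6,4): turn R to W, flip to black, move to (6,3). |black|=4
Step 3: on WHITE (6,3): turn R to N, flip to black, move to (5,3). |black|=5
Step 4: on WHITE (5,3): turn R to E, flip to black, move to (5,4). |black|=6
Step 5: on BLACK (5,4): turn L to N, flip to white, move to (4,4). |black|=5
Step 6: on WHITE (4,4): turn R to E, flip to black, move to (4,5). |black|=6
Step 7: on WHITE (4,5): turn R to S, flip to black, move to (5,5). |black|=7
Step 8: on WHITE (5,5): turn R to W, flip to black, move to (5,4). |black|=8
Step 9: on WHITE (5,4): turn R to N, flip to black, move to (4,4). |black|=9
Step 10: on BLACK (4,4): turn L to W, flip to white, move to (4,3). |black|=8

Answer: BLACK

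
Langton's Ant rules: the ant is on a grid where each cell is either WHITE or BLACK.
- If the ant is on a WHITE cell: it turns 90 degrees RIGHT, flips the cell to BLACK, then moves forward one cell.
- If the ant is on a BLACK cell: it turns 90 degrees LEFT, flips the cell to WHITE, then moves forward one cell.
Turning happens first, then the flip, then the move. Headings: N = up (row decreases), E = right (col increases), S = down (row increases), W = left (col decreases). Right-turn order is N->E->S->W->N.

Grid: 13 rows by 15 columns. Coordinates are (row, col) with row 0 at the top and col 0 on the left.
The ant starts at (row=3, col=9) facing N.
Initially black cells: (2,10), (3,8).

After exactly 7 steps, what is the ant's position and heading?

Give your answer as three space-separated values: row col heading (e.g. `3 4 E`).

Answer: 4 7 W

Derivation:
Step 1: on WHITE (3,9): turn R to E, flip to black, move to (3,10). |black|=3
Step 2: on WHITE (3,10): turn R to S, flip to black, move to (4,10). |black|=4
Step 3: on WHITE (4,10): turn R to W, flip to black, move to (4,9). |black|=5
Step 4: on WHITE (4,9): turn R to N, flip to black, move to (3,9). |black|=6
Step 5: on BLACK (3,9): turn L to W, flip to white, move to (3,8). |black|=5
Step 6: on BLACK (3,8): turn L to S, flip to white, move to (4,8). |black|=4
Step 7: on WHITE (4,8): turn R to W, flip to black, move to (4,7). |black|=5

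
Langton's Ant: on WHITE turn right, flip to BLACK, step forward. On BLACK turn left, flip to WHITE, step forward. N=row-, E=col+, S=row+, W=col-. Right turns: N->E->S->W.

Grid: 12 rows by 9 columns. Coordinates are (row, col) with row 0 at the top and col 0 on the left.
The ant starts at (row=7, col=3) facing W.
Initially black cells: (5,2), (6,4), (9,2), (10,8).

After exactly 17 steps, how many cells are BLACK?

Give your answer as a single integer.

Step 1: on WHITE (7,3): turn R to N, flip to black, move to (6,3). |black|=5
Step 2: on WHITE (6,3): turn R to E, flip to black, move to (6,4). |black|=6
Step 3: on BLACK (6,4): turn L to N, flip to white, move to (5,4). |black|=5
Step 4: on WHITE (5,4): turn R to E, flip to black, move to (5,5). |black|=6
Step 5: on WHITE (5,5): turn R to S, flip to black, move to (6,5). |black|=7
Step 6: on WHITE (6,5): turn R to W, flip to black, move to (6,4). |black|=8
Step 7: on WHITE (6,4): turn R to N, flip to black, move to (5,4). |black|=9
Step 8: on BLACK (5,4): turn L to W, flip to white, move to (5,3). |black|=8
Step 9: on WHITE (5,3): turn R to N, flip to black, move to (4,3). |black|=9
Step 10: on WHITE (4,3): turn R to E, flip to black, move to (4,4). |black|=10
Step 11: on WHITE (4,4): turn R to S, flip to black, move to (5,4). |black|=11
Step 12: on WHITE (5,4): turn R to W, flip to black, move to (5,3). |black|=12
Step 13: on BLACK (5,3): turn L to S, flip to white, move to (6,3). |black|=11
Step 14: on BLACK (6,3): turn L to E, flip to white, move to (6,4). |black|=10
Step 15: on BLACK (6,4): turn L to N, flip to white, move to (5,4). |black|=9
Step 16: on BLACK (5,4): turn L to W, flip to white, move to (5,3). |black|=8
Step 17: on WHITE (5,3): turn R to N, flip to black, move to (4,3). |black|=9

Answer: 9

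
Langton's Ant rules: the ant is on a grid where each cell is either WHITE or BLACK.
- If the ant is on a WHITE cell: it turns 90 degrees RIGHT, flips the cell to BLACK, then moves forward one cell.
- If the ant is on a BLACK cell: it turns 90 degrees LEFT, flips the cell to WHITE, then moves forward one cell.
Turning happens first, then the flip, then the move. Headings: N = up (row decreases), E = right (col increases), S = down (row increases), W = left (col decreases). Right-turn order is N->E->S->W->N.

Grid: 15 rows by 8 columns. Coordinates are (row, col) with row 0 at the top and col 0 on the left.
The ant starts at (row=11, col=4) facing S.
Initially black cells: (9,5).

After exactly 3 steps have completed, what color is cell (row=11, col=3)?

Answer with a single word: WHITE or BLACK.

Step 1: on WHITE (11,4): turn R to W, flip to black, move to (11,3). |black|=2
Step 2: on WHITE (11,3): turn R to N, flip to black, move to (10,3). |black|=3
Step 3: on WHITE (10,3): turn R to E, flip to black, move to (10,4). |black|=4

Answer: BLACK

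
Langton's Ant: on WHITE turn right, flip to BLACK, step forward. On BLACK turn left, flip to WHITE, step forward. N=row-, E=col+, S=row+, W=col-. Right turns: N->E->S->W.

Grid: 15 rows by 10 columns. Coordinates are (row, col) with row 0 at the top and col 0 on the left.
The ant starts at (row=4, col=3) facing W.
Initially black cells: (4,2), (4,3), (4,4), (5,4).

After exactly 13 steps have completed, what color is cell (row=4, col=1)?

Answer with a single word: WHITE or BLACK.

Answer: BLACK

Derivation:
Step 1: on BLACK (4,3): turn L to S, flip to white, move to (5,3). |black|=3
Step 2: on WHITE (5,3): turn R to W, flip to black, move to (5,2). |black|=4
Step 3: on WHITE (5,2): turn R to N, flip to black, move to (4,2). |black|=5
Step 4: on BLACK (4,2): turn L to W, flip to white, move to (4,1). |black|=4
Step 5: on WHITE (4,1): turn R to N, flip to black, move to (3,1). |black|=5
Step 6: on WHITE (3,1): turn R to E, flip to black, move to (3,2). |black|=6
Step 7: on WHITE (3,2): turn R to S, flip to black, move to (4,2). |black|=7
Step 8: on WHITE (4,2): turn R to W, flip to black, move to (4,1). |black|=8
Step 9: on BLACK (4,1): turn L to S, flip to white, move to (5,1). |black|=7
Step 10: on WHITE (5,1): turn R to W, flip to black, move to (5,0). |black|=8
Step 11: on WHITE (5,0): turn R to N, flip to black, move to (4,0). |black|=9
Step 12: on WHITE (4,0): turn R to E, flip to black, move to (4,1). |black|=10
Step 13: on WHITE (4,1): turn R to S, flip to black, move to (5,1). |black|=11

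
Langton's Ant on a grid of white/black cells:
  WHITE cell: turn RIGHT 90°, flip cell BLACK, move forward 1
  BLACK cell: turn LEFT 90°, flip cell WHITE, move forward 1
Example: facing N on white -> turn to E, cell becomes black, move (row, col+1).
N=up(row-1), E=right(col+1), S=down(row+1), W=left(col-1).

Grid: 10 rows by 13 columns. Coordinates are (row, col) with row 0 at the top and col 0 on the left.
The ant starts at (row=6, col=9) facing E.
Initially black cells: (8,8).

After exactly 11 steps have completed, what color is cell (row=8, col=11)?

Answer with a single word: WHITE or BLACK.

Answer: WHITE

Derivation:
Step 1: on WHITE (6,9): turn R to S, flip to black, move to (7,9). |black|=2
Step 2: on WHITE (7,9): turn R to W, flip to black, move to (7,8). |black|=3
Step 3: on WHITE (7,8): turn R to N, flip to black, move to (6,8). |black|=4
Step 4: on WHITE (6,8): turn R to E, flip to black, move to (6,9). |black|=5
Step 5: on BLACK (6,9): turn L to N, flip to white, move to (5,9). |black|=4
Step 6: on WHITE (5,9): turn R to E, flip to black, move to (5,10). |black|=5
Step 7: on WHITE (5,10): turn R to S, flip to black, move to (6,10). |black|=6
Step 8: on WHITE (6,10): turn R to W, flip to black, move to (6,9). |black|=7
Step 9: on WHITE (6,9): turn R to N, flip to black, move to (5,9). |black|=8
Step 10: on BLACK (5,9): turn L to W, flip to white, move to (5,8). |black|=7
Step 11: on WHITE (5,8): turn R to N, flip to black, move to (4,8). |black|=8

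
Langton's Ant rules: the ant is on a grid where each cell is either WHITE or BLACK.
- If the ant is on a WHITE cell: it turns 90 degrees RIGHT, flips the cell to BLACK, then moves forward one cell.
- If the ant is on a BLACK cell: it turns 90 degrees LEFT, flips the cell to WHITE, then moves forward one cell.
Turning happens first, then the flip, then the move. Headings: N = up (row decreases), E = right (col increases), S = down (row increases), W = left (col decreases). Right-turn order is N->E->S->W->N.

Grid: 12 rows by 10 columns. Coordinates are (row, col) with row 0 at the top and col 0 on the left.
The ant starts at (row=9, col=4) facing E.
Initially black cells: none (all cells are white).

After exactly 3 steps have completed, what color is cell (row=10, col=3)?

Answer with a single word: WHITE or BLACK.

Answer: BLACK

Derivation:
Step 1: on WHITE (9,4): turn R to S, flip to black, move to (10,4). |black|=1
Step 2: on WHITE (10,4): turn R to W, flip to black, move to (10,3). |black|=2
Step 3: on WHITE (10,3): turn R to N, flip to black, move to (9,3). |black|=3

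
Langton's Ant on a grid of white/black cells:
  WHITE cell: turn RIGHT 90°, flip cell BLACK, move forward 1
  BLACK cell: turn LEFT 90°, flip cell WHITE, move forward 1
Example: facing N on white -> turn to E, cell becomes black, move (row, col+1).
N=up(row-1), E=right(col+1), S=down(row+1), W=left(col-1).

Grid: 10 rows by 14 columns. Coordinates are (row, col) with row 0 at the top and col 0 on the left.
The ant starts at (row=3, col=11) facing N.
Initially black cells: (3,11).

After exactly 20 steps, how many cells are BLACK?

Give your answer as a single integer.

Answer: 7

Derivation:
Step 1: on BLACK (3,11): turn L to W, flip to white, move to (3,10). |black|=0
Step 2: on WHITE (3,10): turn R to N, flip to black, move to (2,10). |black|=1
Step 3: on WHITE (2,10): turn R to E, flip to black, move to (2,11). |black|=2
Step 4: on WHITE (2,11): turn R to S, flip to black, move to (3,11). |black|=3
Step 5: on WHITE (3,11): turn R to W, flip to black, move to (3,10). |black|=4
Step 6: on BLACK (3,10): turn L to S, flip to white, move to (4,10). |black|=3
Step 7: on WHITE (4,10): turn R to W, flip to black, move to (4,9). |black|=4
Step 8: on WHITE (4,9): turn R to N, flip to black, move to (3,9). |black|=5
Step 9: on WHITE (3,9): turn R to E, flip to black, move to (3,10). |black|=6
Step 10: on WHITE (3,10): turn R to S, flip to black, move to (4,10). |black|=7
Step 11: on BLACK (4,10): turn L to E, flip to white, move to (4,11). |black|=6
Step 12: on WHITE (4,11): turn R to S, flip to black, move to (5,11). |black|=7
Step 13: on WHITE (5,11): turn R to W, flip to black, move to (5,10). |black|=8
Step 14: on WHITE (5,10): turn R to N, flip to black, move to (4,10). |black|=9
Step 15: on WHITE (4,10): turn R to E, flip to black, move to (4,11). |black|=10
Step 16: on BLACK (4,11): turn L to N, flip to white, move to (3,11). |black|=9
Step 17: on BLACK (3,11): turn L to W, flip to white, move to (3,10). |black|=8
Step 18: on BLACK (3,10): turn L to S, flip to white, move to (4,10). |black|=7
Step 19: on BLACK (4,10): turn L to E, flip to white, move to (4,11). |black|=6
Step 20: on WHITE (4,11): turn R to S, flip to black, move to (5,11). |black|=7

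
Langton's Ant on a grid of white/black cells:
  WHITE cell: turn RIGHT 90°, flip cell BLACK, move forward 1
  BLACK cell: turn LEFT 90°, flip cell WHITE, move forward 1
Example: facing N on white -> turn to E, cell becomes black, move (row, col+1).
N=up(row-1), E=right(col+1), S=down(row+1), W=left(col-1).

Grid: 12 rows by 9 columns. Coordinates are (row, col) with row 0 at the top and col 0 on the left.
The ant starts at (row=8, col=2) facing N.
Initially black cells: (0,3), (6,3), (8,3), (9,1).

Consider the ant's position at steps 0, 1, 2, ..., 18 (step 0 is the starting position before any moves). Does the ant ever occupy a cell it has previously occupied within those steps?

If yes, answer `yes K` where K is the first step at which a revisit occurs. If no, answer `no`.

Step 1: on WHITE (8,2): turn R to E, flip to black, move to (8,3). |black|=5 — new cell
Step 2: on BLACK (8,3): turn L to N, flip to white, move to (7,3). |black|=4 — new cell
Step 3: on WHITE (7,3): turn R to E, flip to black, move to (7,4). |black|=5 — new cell
Step 4: on WHITE (7,4): turn R to S, flip to black, move to (8,4). |black|=6 — new cell
Step 5: on WHITE (8,4): turn R to W, flip to black, move to (8,3). |black|=7 — REVISIT

Answer: yes 5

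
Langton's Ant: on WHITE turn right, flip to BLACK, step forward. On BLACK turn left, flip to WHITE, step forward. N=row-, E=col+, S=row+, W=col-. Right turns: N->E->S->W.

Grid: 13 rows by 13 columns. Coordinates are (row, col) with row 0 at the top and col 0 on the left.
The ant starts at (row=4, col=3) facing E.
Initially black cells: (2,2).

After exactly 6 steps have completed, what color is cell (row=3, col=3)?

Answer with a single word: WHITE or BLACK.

Step 1: on WHITE (4,3): turn R to S, flip to black, move to (5,3). |black|=2
Step 2: on WHITE (5,3): turn R to W, flip to black, move to (5,2). |black|=3
Step 3: on WHITE (5,2): turn R to N, flip to black, move to (4,2). |black|=4
Step 4: on WHITE (4,2): turn R to E, flip to black, move to (4,3). |black|=5
Step 5: on BLACK (4,3): turn L to N, flip to white, move to (3,3). |black|=4
Step 6: on WHITE (3,3): turn R to E, flip to black, move to (3,4). |black|=5

Answer: BLACK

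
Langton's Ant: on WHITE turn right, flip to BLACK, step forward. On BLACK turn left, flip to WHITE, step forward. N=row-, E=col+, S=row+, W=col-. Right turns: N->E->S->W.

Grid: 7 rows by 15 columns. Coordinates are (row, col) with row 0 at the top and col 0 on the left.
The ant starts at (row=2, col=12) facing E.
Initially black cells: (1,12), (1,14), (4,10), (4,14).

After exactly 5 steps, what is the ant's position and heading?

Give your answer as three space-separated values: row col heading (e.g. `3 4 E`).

Answer: 1 12 N

Derivation:
Step 1: on WHITE (2,12): turn R to S, flip to black, move to (3,12). |black|=5
Step 2: on WHITE (3,12): turn R to W, flip to black, move to (3,11). |black|=6
Step 3: on WHITE (3,11): turn R to N, flip to black, move to (2,11). |black|=7
Step 4: on WHITE (2,11): turn R to E, flip to black, move to (2,12). |black|=8
Step 5: on BLACK (2,12): turn L to N, flip to white, move to (1,12). |black|=7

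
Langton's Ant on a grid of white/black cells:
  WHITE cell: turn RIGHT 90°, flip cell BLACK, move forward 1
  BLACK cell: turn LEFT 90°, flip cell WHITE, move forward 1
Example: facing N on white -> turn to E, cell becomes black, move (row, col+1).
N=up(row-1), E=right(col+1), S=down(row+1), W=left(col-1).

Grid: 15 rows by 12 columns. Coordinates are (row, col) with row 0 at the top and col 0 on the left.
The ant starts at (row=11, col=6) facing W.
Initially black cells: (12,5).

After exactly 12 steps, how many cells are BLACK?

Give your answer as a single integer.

Step 1: on WHITE (11,6): turn R to N, flip to black, move to (10,6). |black|=2
Step 2: on WHITE (10,6): turn R to E, flip to black, move to (10,7). |black|=3
Step 3: on WHITE (10,7): turn R to S, flip to black, move to (11,7). |black|=4
Step 4: on WHITE (11,7): turn R to W, flip to black, move to (11,6). |black|=5
Step 5: on BLACK (11,6): turn L to S, flip to white, move to (12,6). |black|=4
Step 6: on WHITE (12,6): turn R to W, flip to black, move to (12,5). |black|=5
Step 7: on BLACK (12,5): turn L to S, flip to white, move to (13,5). |black|=4
Step 8: on WHITE (13,5): turn R to W, flip to black, move to (13,4). |black|=5
Step 9: on WHITE (13,4): turn R to N, flip to black, move to (12,4). |black|=6
Step 10: on WHITE (12,4): turn R to E, flip to black, move to (12,5). |black|=7
Step 11: on WHITE (12,5): turn R to S, flip to black, move to (13,5). |black|=8
Step 12: on BLACK (13,5): turn L to E, flip to white, move to (13,6). |black|=7

Answer: 7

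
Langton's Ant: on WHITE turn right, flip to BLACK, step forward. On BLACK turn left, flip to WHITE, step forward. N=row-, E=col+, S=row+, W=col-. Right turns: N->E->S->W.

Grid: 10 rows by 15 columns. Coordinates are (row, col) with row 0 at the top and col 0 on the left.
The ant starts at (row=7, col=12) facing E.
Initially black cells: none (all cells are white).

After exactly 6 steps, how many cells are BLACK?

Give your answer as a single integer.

Step 1: on WHITE (7,12): turn R to S, flip to black, move to (8,12). |black|=1
Step 2: on WHITE (8,12): turn R to W, flip to black, move to (8,11). |black|=2
Step 3: on WHITE (8,11): turn R to N, flip to black, move to (7,11). |black|=3
Step 4: on WHITE (7,11): turn R to E, flip to black, move to (7,12). |black|=4
Step 5: on BLACK (7,12): turn L to N, flip to white, move to (6,12). |black|=3
Step 6: on WHITE (6,12): turn R to E, flip to black, move to (6,13). |black|=4

Answer: 4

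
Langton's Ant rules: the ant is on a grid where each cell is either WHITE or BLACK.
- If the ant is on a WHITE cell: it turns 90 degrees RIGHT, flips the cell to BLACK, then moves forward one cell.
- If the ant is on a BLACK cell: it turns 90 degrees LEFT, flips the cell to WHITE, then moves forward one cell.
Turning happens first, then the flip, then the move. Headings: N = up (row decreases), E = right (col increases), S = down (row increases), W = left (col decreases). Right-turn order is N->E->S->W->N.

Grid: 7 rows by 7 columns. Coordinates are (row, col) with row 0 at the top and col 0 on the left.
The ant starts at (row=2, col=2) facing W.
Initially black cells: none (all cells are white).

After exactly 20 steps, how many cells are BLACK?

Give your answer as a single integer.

Answer: 6

Derivation:
Step 1: on WHITE (2,2): turn R to N, flip to black, move to (1,2). |black|=1
Step 2: on WHITE (1,2): turn R to E, flip to black, move to (1,3). |black|=2
Step 3: on WHITE (1,3): turn R to S, flip to black, move to (2,3). |black|=3
Step 4: on WHITE (2,3): turn R to W, flip to black, move to (2,2). |black|=4
Step 5: on BLACK (2,2): turn L to S, flip to white, move to (3,2). |black|=3
Step 6: on WHITE (3,2): turn R to W, flip to black, move to (3,1). |black|=4
Step 7: on WHITE (3,1): turn R to N, flip to black, move to (2,1). |black|=5
Step 8: on WHITE (2,1): turn R to E, flip to black, move to (2,2). |black|=6
Step 9: on WHITE (2,2): turn R to S, flip to black, move to (3,2). |black|=7
Step 10: on BLACK (3,2): turn L to E, flip to white, move to (3,3). |black|=6
Step 11: on WHITE (3,3): turn R to S, flip to black, move to (4,3). |black|=7
Step 12: on WHITE (4,3): turn R to W, flip to black, move to (4,2). |black|=8
Step 13: on WHITE (4,2): turn R to N, flip to black, move to (3,2). |black|=9
Step 14: on WHITE (3,2): turn R to E, flip to black, move to (3,3). |black|=10
Step 15: on BLACK (3,3): turn L to N, flip to white, move to (2,3). |black|=9
Step 16: on BLACK (2,3): turn L to W, flip to white, move to (2,2). |black|=8
Step 17: on BLACK (2,2): turn L to S, flip to white, move to (3,2). |black|=7
Step 18: on BLACK (3,2): turn L to E, flip to white, move to (3,3). |black|=6
Step 19: on WHITE (3,3): turn R to S, flip to black, move to (4,3). |black|=7
Step 20: on BLACK (4,3): turn L to E, flip to white, move to (4,4). |black|=6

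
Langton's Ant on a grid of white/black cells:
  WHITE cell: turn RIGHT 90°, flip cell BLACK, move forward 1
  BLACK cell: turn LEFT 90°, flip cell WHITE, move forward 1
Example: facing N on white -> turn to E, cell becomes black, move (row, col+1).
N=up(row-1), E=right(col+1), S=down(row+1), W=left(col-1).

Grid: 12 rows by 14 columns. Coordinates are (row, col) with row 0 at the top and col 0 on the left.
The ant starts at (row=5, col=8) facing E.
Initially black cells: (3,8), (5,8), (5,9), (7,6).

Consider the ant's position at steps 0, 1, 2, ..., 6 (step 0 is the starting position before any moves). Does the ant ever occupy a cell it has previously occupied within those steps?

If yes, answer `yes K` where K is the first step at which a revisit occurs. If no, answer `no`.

Answer: no

Derivation:
Step 1: on BLACK (5,8): turn L to N, flip to white, move to (4,8). |black|=3 — new cell
Step 2: on WHITE (4,8): turn R to E, flip to black, move to (4,9). |black|=4 — new cell
Step 3: on WHITE (4,9): turn R to S, flip to black, move to (5,9). |black|=5 — new cell
Step 4: on BLACK (5,9): turn L to E, flip to white, move to (5,10). |black|=4 — new cell
Step 5: on WHITE (5,10): turn R to S, flip to black, move to (6,10). |black|=5 — new cell
Step 6: on WHITE (6,10): turn R to W, flip to black, move to (6,9). |black|=6 — new cell
No revisit within 6 steps.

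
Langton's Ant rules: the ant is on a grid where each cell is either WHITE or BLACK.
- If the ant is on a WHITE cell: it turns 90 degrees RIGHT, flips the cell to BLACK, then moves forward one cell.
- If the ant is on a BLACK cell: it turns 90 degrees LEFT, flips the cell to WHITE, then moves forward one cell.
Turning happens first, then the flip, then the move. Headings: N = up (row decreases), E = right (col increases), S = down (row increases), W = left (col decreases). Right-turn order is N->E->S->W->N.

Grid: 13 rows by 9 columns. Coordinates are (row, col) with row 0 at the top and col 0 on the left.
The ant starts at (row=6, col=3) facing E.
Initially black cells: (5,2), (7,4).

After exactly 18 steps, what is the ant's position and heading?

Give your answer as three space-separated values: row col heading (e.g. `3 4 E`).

Step 1: on WHITE (6,3): turn R to S, flip to black, move to (7,3). |black|=3
Step 2: on WHITE (7,3): turn R to W, flip to black, move to (7,2). |black|=4
Step 3: on WHITE (7,2): turn R to N, flip to black, move to (6,2). |black|=5
Step 4: on WHITE (6,2): turn R to E, flip to black, move to (6,3). |black|=6
Step 5: on BLACK (6,3): turn L to N, flip to white, move to (5,3). |black|=5
Step 6: on WHITE (5,3): turn R to E, flip to black, move to (5,4). |black|=6
Step 7: on WHITE (5,4): turn R to S, flip to black, move to (6,4). |black|=7
Step 8: on WHITE (6,4): turn R to W, flip to black, move to (6,3). |black|=8
Step 9: on WHITE (6,3): turn R to N, flip to black, move to (5,3). |black|=9
Step 10: on BLACK (5,3): turn L to W, flip to white, move to (5,2). |black|=8
Step 11: on BLACK (5,2): turn L to S, flip to white, move to (6,2). |black|=7
Step 12: on BLACK (6,2): turn L to E, flip to white, move to (6,3). |black|=6
Step 13: on BLACK (6,3): turn L to N, flip to white, move to (5,3). |black|=5
Step 14: on WHITE (5,3): turn R to E, flip to black, move to (5,4). |black|=6
Step 15: on BLACK (5,4): turn L to N, flip to white, move to (4,4). |black|=5
Step 16: on WHITE (4,4): turn R to E, flip to black, move to (4,5). |black|=6
Step 17: on WHITE (4,5): turn R to S, flip to black, move to (5,5). |black|=7
Step 18: on WHITE (5,5): turn R to W, flip to black, move to (5,4). |black|=8

Answer: 5 4 W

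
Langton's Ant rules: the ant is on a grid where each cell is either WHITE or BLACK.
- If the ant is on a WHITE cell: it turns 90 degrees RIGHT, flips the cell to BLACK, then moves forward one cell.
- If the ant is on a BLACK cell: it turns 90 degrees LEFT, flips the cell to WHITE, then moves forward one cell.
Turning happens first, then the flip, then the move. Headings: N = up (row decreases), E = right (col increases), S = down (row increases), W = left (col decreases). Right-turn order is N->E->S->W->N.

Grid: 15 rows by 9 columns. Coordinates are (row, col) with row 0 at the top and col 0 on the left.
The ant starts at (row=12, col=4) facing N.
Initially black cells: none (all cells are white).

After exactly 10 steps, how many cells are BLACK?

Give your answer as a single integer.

Answer: 6

Derivation:
Step 1: on WHITE (12,4): turn R to E, flip to black, move to (12,5). |black|=1
Step 2: on WHITE (12,5): turn R to S, flip to black, move to (13,5). |black|=2
Step 3: on WHITE (13,5): turn R to W, flip to black, move to (13,4). |black|=3
Step 4: on WHITE (13,4): turn R to N, flip to black, move to (12,4). |black|=4
Step 5: on BLACK (12,4): turn L to W, flip to white, move to (12,3). |black|=3
Step 6: on WHITE (12,3): turn R to N, flip to black, move to (11,3). |black|=4
Step 7: on WHITE (11,3): turn R to E, flip to black, move to (11,4). |black|=5
Step 8: on WHITE (11,4): turn R to S, flip to black, move to (12,4). |black|=6
Step 9: on WHITE (12,4): turn R to W, flip to black, move to (12,3). |black|=7
Step 10: on BLACK (12,3): turn L to S, flip to white, move to (13,3). |black|=6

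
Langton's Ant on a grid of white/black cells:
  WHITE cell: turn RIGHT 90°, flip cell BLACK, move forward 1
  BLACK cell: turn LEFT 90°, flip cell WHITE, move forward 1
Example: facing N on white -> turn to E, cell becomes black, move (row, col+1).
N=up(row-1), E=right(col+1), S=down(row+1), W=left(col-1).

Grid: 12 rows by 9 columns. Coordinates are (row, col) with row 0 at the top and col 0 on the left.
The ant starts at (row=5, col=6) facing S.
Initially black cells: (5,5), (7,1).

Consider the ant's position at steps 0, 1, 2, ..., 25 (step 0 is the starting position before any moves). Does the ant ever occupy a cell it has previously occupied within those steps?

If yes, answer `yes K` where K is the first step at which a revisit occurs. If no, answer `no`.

Step 1: on WHITE (5,6): turn R to W, flip to black, move to (5,5). |black|=3 — new cell
Step 2: on BLACK (5,5): turn L to S, flip to white, move to (6,5). |black|=2 — new cell
Step 3: on WHITE (6,5): turn R to W, flip to black, move to (6,4). |black|=3 — new cell
Step 4: on WHITE (6,4): turn R to N, flip to black, move to (5,4). |black|=4 — new cell
Step 5: on WHITE (5,4): turn R to E, flip to black, move to (5,5). |black|=5 — REVISIT

Answer: yes 5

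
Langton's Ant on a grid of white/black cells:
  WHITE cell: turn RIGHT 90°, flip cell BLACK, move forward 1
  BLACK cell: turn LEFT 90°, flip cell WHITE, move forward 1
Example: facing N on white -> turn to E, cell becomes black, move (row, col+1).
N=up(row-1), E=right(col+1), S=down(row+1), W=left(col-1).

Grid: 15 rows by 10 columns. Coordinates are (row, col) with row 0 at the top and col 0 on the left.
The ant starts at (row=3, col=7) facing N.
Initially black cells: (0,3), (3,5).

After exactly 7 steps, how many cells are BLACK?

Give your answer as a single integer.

Step 1: on WHITE (3,7): turn R to E, flip to black, move to (3,8). |black|=3
Step 2: on WHITE (3,8): turn R to S, flip to black, move to (4,8). |black|=4
Step 3: on WHITE (4,8): turn R to W, flip to black, move to (4,7). |black|=5
Step 4: on WHITE (4,7): turn R to N, flip to black, move to (3,7). |black|=6
Step 5: on BLACK (3,7): turn L to W, flip to white, move to (3,6). |black|=5
Step 6: on WHITE (3,6): turn R to N, flip to black, move to (2,6). |black|=6
Step 7: on WHITE (2,6): turn R to E, flip to black, move to (2,7). |black|=7

Answer: 7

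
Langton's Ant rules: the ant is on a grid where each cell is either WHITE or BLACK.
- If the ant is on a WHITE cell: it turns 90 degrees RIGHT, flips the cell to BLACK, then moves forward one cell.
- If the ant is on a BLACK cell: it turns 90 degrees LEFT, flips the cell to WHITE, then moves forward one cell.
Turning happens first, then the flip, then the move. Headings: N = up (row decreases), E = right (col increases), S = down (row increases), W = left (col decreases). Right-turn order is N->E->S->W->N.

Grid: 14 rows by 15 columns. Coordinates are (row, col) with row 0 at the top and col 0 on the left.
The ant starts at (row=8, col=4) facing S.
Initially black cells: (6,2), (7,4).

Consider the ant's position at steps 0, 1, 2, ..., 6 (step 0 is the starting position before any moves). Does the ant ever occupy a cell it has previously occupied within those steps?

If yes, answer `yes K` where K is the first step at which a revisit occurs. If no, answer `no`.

Step 1: on WHITE (8,4): turn R to W, flip to black, move to (8,3). |black|=3 — new cell
Step 2: on WHITE (8,3): turn R to N, flip to black, move to (7,3). |black|=4 — new cell
Step 3: on WHITE (7,3): turn R to E, flip to black, move to (7,4). |black|=5 — new cell
Step 4: on BLACK (7,4): turn L to N, flip to white, move to (6,4). |black|=4 — new cell
Step 5: on WHITE (6,4): turn R to E, flip to black, move to (6,5). |black|=5 — new cell
Step 6: on WHITE (6,5): turn R to S, flip to black, move to (7,5). |black|=6 — new cell
No revisit within 6 steps.

Answer: no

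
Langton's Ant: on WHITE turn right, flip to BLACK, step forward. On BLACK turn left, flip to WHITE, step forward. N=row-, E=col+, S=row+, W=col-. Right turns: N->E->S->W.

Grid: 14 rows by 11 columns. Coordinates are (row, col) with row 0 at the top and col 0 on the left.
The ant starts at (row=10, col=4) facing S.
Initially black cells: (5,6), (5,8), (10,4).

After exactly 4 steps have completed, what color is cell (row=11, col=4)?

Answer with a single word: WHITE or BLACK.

Step 1: on BLACK (10,4): turn L to E, flip to white, move to (10,5). |black|=2
Step 2: on WHITE (10,5): turn R to S, flip to black, move to (11,5). |black|=3
Step 3: on WHITE (11,5): turn R to W, flip to black, move to (11,4). |black|=4
Step 4: on WHITE (11,4): turn R to N, flip to black, move to (10,4). |black|=5

Answer: BLACK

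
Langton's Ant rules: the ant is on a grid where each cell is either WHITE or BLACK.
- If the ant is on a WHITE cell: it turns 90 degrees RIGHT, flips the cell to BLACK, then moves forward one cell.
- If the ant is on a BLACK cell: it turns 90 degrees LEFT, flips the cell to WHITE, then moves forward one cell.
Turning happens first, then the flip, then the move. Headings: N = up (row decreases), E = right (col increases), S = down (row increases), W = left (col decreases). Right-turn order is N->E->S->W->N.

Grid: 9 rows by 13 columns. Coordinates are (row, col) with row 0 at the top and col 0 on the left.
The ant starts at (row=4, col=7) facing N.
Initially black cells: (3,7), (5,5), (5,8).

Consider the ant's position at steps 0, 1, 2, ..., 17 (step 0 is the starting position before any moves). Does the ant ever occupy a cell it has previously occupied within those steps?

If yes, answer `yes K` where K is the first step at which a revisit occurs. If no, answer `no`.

Answer: yes 6

Derivation:
Step 1: on WHITE (4,7): turn R to E, flip to black, move to (4,8). |black|=4 — new cell
Step 2: on WHITE (4,8): turn R to S, flip to black, move to (5,8). |black|=5 — new cell
Step 3: on BLACK (5,8): turn L to E, flip to white, move to (5,9). |black|=4 — new cell
Step 4: on WHITE (5,9): turn R to S, flip to black, move to (6,9). |black|=5 — new cell
Step 5: on WHITE (6,9): turn R to W, flip to black, move to (6,8). |black|=6 — new cell
Step 6: on WHITE (6,8): turn R to N, flip to black, move to (5,8). |black|=7 — REVISIT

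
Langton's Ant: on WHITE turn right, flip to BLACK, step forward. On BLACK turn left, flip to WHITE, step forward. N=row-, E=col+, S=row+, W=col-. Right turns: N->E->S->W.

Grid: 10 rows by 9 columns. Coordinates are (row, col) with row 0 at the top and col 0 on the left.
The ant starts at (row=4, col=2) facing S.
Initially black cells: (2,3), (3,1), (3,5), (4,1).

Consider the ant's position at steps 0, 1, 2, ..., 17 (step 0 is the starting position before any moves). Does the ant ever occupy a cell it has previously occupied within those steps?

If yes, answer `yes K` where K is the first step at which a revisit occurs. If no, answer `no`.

Step 1: on WHITE (4,2): turn R to W, flip to black, move to (4,1). |black|=5 — new cell
Step 2: on BLACK (4,1): turn L to S, flip to white, move to (5,1). |black|=4 — new cell
Step 3: on WHITE (5,1): turn R to W, flip to black, move to (5,0). |black|=5 — new cell
Step 4: on WHITE (5,0): turn R to N, flip to black, move to (4,0). |black|=6 — new cell
Step 5: on WHITE (4,0): turn R to E, flip to black, move to (4,1). |black|=7 — REVISIT

Answer: yes 5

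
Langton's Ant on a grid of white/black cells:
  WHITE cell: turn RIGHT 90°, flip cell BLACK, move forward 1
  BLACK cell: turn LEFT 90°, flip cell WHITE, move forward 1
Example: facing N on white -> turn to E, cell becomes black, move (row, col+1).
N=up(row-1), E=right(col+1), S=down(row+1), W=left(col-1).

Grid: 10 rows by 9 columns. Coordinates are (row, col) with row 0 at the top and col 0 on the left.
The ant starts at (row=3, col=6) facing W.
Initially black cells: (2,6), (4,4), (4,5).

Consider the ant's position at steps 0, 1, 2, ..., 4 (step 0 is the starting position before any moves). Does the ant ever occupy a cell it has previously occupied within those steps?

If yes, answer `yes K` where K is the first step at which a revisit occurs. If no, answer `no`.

Answer: no

Derivation:
Step 1: on WHITE (3,6): turn R to N, flip to black, move to (2,6). |black|=4 — new cell
Step 2: on BLACK (2,6): turn L to W, flip to white, move to (2,5). |black|=3 — new cell
Step 3: on WHITE (2,5): turn R to N, flip to black, move to (1,5). |black|=4 — new cell
Step 4: on WHITE (1,5): turn R to E, flip to black, move to (1,6). |black|=5 — new cell
No revisit within 4 steps.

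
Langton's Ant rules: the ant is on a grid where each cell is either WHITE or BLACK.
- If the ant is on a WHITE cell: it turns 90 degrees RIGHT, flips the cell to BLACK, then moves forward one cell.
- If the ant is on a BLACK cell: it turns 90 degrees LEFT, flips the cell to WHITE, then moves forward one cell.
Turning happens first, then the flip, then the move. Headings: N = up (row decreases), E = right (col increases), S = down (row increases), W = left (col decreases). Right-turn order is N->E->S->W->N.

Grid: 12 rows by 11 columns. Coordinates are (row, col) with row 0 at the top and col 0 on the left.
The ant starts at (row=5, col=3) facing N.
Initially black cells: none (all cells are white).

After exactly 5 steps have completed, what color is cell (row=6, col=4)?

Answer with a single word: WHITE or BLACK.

Step 1: on WHITE (5,3): turn R to E, flip to black, move to (5,4). |black|=1
Step 2: on WHITE (5,4): turn R to S, flip to black, move to (6,4). |black|=2
Step 3: on WHITE (6,4): turn R to W, flip to black, move to (6,3). |black|=3
Step 4: on WHITE (6,3): turn R to N, flip to black, move to (5,3). |black|=4
Step 5: on BLACK (5,3): turn L to W, flip to white, move to (5,2). |black|=3

Answer: BLACK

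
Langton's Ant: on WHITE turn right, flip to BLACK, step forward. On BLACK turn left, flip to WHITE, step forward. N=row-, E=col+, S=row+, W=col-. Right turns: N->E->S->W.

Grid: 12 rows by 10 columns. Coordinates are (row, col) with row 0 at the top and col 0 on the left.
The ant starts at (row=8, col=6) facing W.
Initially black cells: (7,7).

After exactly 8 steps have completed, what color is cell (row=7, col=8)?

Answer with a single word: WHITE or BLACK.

Step 1: on WHITE (8,6): turn R to N, flip to black, move to (7,6). |black|=2
Step 2: on WHITE (7,6): turn R to E, flip to black, move to (7,7). |black|=3
Step 3: on BLACK (7,7): turn L to N, flip to white, move to (6,7). |black|=2
Step 4: on WHITE (6,7): turn R to E, flip to black, move to (6,8). |black|=3
Step 5: on WHITE (6,8): turn R to S, flip to black, move to (7,8). |black|=4
Step 6: on WHITE (7,8): turn R to W, flip to black, move to (7,7). |black|=5
Step 7: on WHITE (7,7): turn R to N, flip to black, move to (6,7). |black|=6
Step 8: on BLACK (6,7): turn L to W, flip to white, move to (6,6). |black|=5

Answer: BLACK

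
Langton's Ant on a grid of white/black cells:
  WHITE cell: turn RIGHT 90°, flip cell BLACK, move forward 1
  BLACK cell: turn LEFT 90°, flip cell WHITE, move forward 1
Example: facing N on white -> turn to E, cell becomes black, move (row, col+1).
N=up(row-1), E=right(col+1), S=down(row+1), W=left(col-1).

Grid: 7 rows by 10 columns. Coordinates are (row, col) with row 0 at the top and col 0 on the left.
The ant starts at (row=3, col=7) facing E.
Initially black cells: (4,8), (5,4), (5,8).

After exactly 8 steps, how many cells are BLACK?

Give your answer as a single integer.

Step 1: on WHITE (3,7): turn R to S, flip to black, move to (4,7). |black|=4
Step 2: on WHITE (4,7): turn R to W, flip to black, move to (4,6). |black|=5
Step 3: on WHITE (4,6): turn R to N, flip to black, move to (3,6). |black|=6
Step 4: on WHITE (3,6): turn R to E, flip to black, move to (3,7). |black|=7
Step 5: on BLACK (3,7): turn L to N, flip to white, move to (2,7). |black|=6
Step 6: on WHITE (2,7): turn R to E, flip to black, move to (2,8). |black|=7
Step 7: on WHITE (2,8): turn R to S, flip to black, move to (3,8). |black|=8
Step 8: on WHITE (3,8): turn R to W, flip to black, move to (3,7). |black|=9

Answer: 9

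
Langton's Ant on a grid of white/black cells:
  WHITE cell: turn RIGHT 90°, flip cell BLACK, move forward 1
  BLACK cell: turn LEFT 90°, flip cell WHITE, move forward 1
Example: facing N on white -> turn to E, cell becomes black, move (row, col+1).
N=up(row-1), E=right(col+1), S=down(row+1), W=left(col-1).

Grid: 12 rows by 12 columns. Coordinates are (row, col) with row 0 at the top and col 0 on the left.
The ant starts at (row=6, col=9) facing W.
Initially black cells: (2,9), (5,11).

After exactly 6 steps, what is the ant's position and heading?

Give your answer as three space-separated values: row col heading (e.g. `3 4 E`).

Step 1: on WHITE (6,9): turn R to N, flip to black, move to (5,9). |black|=3
Step 2: on WHITE (5,9): turn R to E, flip to black, move to (5,10). |black|=4
Step 3: on WHITE (5,10): turn R to S, flip to black, move to (6,10). |black|=5
Step 4: on WHITE (6,10): turn R to W, flip to black, move to (6,9). |black|=6
Step 5: on BLACK (6,9): turn L to S, flip to white, move to (7,9). |black|=5
Step 6: on WHITE (7,9): turn R to W, flip to black, move to (7,8). |black|=6

Answer: 7 8 W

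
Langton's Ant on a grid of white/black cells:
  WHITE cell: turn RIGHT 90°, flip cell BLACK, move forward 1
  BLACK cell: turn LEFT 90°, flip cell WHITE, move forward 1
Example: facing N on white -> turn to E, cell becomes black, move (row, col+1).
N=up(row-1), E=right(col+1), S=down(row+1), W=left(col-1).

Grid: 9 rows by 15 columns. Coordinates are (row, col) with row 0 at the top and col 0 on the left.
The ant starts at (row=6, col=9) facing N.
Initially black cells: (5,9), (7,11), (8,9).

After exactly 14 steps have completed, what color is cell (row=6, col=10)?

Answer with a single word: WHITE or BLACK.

Answer: BLACK

Derivation:
Step 1: on WHITE (6,9): turn R to E, flip to black, move to (6,10). |black|=4
Step 2: on WHITE (6,10): turn R to S, flip to black, move to (7,10). |black|=5
Step 3: on WHITE (7,10): turn R to W, flip to black, move to (7,9). |black|=6
Step 4: on WHITE (7,9): turn R to N, flip to black, move to (6,9). |black|=7
Step 5: on BLACK (6,9): turn L to W, flip to white, move to (6,8). |black|=6
Step 6: on WHITE (6,8): turn R to N, flip to black, move to (5,8). |black|=7
Step 7: on WHITE (5,8): turn R to E, flip to black, move to (5,9). |black|=8
Step 8: on BLACK (5,9): turn L to N, flip to white, move to (4,9). |black|=7
Step 9: on WHITE (4,9): turn R to E, flip to black, move to (4,10). |black|=8
Step 10: on WHITE (4,10): turn R to S, flip to black, move to (5,10). |black|=9
Step 11: on WHITE (5,10): turn R to W, flip to black, move to (5,9). |black|=10
Step 12: on WHITE (5,9): turn R to N, flip to black, move to (4,9). |black|=11
Step 13: on BLACK (4,9): turn L to W, flip to white, move to (4,8). |black|=10
Step 14: on WHITE (4,8): turn R to N, flip to black, move to (3,8). |black|=11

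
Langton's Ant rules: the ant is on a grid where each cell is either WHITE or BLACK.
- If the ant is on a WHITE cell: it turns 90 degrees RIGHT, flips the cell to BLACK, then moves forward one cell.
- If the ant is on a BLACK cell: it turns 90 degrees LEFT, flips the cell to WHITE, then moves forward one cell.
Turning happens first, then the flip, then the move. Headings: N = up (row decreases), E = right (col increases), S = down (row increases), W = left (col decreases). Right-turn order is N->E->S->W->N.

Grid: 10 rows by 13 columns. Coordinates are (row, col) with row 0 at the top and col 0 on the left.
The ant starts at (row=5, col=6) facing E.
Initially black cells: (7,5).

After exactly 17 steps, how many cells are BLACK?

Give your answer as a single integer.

Answer: 8

Derivation:
Step 1: on WHITE (5,6): turn R to S, flip to black, move to (6,6). |black|=2
Step 2: on WHITE (6,6): turn R to W, flip to black, move to (6,5). |black|=3
Step 3: on WHITE (6,5): turn R to N, flip to black, move to (5,5). |black|=4
Step 4: on WHITE (5,5): turn R to E, flip to black, move to (5,6). |black|=5
Step 5: on BLACK (5,6): turn L to N, flip to white, move to (4,6). |black|=4
Step 6: on WHITE (4,6): turn R to E, flip to black, move to (4,7). |black|=5
Step 7: on WHITE (4,7): turn R to S, flip to black, move to (5,7). |black|=6
Step 8: on WHITE (5,7): turn R to W, flip to black, move to (5,6). |black|=7
Step 9: on WHITE (5,6): turn R to N, flip to black, move to (4,6). |black|=8
Step 10: on BLACK (4,6): turn L to W, flip to white, move to (4,5). |black|=7
Step 11: on WHITE (4,5): turn R to N, flip to black, move to (3,5). |black|=8
Step 12: on WHITE (3,5): turn R to E, flip to black, move to (3,6). |black|=9
Step 13: on WHITE (3,6): turn R to S, flip to black, move to (4,6). |black|=10
Step 14: on WHITE (4,6): turn R to W, flip to black, move to (4,5). |black|=11
Step 15: on BLACK (4,5): turn L to S, flip to white, move to (5,5). |black|=10
Step 16: on BLACK (5,5): turn L to E, flip to white, move to (5,6). |black|=9
Step 17: on BLACK (5,6): turn L to N, flip to white, move to (4,6). |black|=8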